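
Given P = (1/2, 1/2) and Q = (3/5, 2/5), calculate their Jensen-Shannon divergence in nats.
0.0051 nats

Jensen-Shannon divergence is:
JSD(P||Q) = 0.5 × D_KL(P||M) + 0.5 × D_KL(Q||M)
where M = 0.5 × (P + Q) is the mixture distribution.

M = 0.5 × (1/2, 1/2) + 0.5 × (3/5, 2/5) = (11/20, 9/20)

D_KL(P||M) = 0.0050 nats
D_KL(Q||M) = 0.0051 nats

JSD(P||Q) = 0.5 × 0.0050 + 0.5 × 0.0051 = 0.0051 nats

Unlike KL divergence, JSD is symmetric and bounded: 0 ≤ JSD ≤ log(2).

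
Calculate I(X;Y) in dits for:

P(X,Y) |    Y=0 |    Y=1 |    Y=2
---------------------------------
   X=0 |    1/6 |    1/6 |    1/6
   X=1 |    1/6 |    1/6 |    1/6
0.0000 dits

Mutual information: I(X;Y) = H(X) + H(Y) - H(X,Y)

Marginals:
P(X) = (1/2, 1/2), H(X) = 0.3010 dits
P(Y) = (1/3, 1/3, 1/3), H(Y) = 0.4771 dits

Joint entropy: H(X,Y) = 0.7782 dits

I(X;Y) = 0.3010 + 0.4771 - 0.7782 = 0.0000 dits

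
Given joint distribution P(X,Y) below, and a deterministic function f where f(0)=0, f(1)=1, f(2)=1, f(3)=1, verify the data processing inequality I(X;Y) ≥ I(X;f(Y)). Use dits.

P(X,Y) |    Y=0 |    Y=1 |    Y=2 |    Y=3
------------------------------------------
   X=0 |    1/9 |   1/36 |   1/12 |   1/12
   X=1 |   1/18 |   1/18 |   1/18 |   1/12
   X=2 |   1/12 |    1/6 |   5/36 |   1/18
I(X;Y) = 0.0284, I(X;f(Y)) = 0.0066, inequality holds: 0.0284 ≥ 0.0066

Data Processing Inequality: For any Markov chain X → Y → Z, we have I(X;Y) ≥ I(X;Z).

Here Z = f(Y) is a deterministic function of Y, forming X → Y → Z.

Original I(X;Y) = 0.0284 dits

After applying f:
P(X,Z) where Z=f(Y):
- P(X,Z=0) = P(X,Y=0)
- P(X,Z=1) = P(X,Y=1) + P(X,Y=2) + P(X,Y=3)

I(X;Z) = I(X;f(Y)) = 0.0066 dits

Verification: 0.0284 ≥ 0.0066 ✓

Information cannot be created by processing; the function f can only lose information about X.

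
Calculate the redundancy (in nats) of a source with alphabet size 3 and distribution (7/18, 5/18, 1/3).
0.0093 nats

Redundancy measures how far a source is from maximum entropy:
R = H_max - H(X)

Maximum entropy for 3 symbols: H_max = log_e(3) = 1.0986 nats
Actual entropy: H(X) = 1.0893 nats
Redundancy: R = 1.0986 - 1.0893 = 0.0093 nats

This redundancy represents potential for compression: the source could be compressed by 0.0093 nats per symbol.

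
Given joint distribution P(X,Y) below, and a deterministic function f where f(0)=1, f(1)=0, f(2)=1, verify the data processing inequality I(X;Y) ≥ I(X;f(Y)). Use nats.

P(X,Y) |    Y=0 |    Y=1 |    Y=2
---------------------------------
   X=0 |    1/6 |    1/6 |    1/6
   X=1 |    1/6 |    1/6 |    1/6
I(X;Y) = 0.0000, I(X;f(Y)) = 0.0000, inequality holds: 0.0000 ≥ 0.0000

Data Processing Inequality: For any Markov chain X → Y → Z, we have I(X;Y) ≥ I(X;Z).

Here Z = f(Y) is a deterministic function of Y, forming X → Y → Z.

Original I(X;Y) = 0.0000 nats

After applying f:
P(X,Z) where Z=f(Y):
- P(X,Z=0) = P(X,Y=1)
- P(X,Z=1) = P(X,Y=0) + P(X,Y=2)

I(X;Z) = I(X;f(Y)) = 0.0000 nats

Verification: 0.0000 ≥ 0.0000 ✓

Information cannot be created by processing; the function f can only lose information about X.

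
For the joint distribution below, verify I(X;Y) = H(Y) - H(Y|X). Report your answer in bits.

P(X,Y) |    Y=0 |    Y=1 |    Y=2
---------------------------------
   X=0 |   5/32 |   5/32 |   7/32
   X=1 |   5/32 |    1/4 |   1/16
I(X;Y) = 0.0792 bits

Mutual information has multiple equivalent forms:
- I(X;Y) = H(X) - H(X|Y)
- I(X;Y) = H(Y) - H(Y|X)
- I(X;Y) = H(X) + H(Y) - H(X,Y)

Computing all quantities:
H(X) = 0.9972, H(Y) = 1.5671, H(X,Y) = 2.4850
H(X|Y) = 0.9179, H(Y|X) = 1.4878

Verification:
H(X) - H(X|Y) = 0.9972 - 0.9179 = 0.0792
H(Y) - H(Y|X) = 1.5671 - 1.4878 = 0.0792
H(X) + H(Y) - H(X,Y) = 0.9972 + 1.5671 - 2.4850 = 0.0792

All forms give I(X;Y) = 0.0792 bits. ✓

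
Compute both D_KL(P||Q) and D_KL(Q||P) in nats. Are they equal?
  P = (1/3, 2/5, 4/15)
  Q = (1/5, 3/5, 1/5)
D_KL(P||Q) = 0.0848, D_KL(Q||P) = 0.0836

KL divergence is not symmetric: D_KL(P||Q) ≠ D_KL(Q||P) in general.

D_KL(P||Q) = 0.0848 nats
D_KL(Q||P) = 0.0836 nats

No, they are not equal!

This asymmetry is why KL divergence is not a true distance metric.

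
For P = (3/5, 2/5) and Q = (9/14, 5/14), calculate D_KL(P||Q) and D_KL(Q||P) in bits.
D_KL(P||Q) = 0.0057, D_KL(Q||P) = 0.0056

KL divergence is not symmetric: D_KL(P||Q) ≠ D_KL(Q||P) in general.

D_KL(P||Q) = 0.0057 bits
D_KL(Q||P) = 0.0056 bits

No, they are not equal!

This asymmetry is why KL divergence is not a true distance metric.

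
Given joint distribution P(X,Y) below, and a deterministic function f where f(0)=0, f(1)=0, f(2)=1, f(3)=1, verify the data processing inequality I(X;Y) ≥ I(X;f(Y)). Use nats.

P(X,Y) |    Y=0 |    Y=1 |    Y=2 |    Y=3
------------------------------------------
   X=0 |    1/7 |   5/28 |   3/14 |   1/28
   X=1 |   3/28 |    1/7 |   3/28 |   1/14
I(X;Y) = 0.0186, I(X;f(Y)) = 0.0002, inequality holds: 0.0186 ≥ 0.0002

Data Processing Inequality: For any Markov chain X → Y → Z, we have I(X;Y) ≥ I(X;Z).

Here Z = f(Y) is a deterministic function of Y, forming X → Y → Z.

Original I(X;Y) = 0.0186 nats

After applying f:
P(X,Z) where Z=f(Y):
- P(X,Z=0) = P(X,Y=0) + P(X,Y=1)
- P(X,Z=1) = P(X,Y=2) + P(X,Y=3)

I(X;Z) = I(X;f(Y)) = 0.0002 nats

Verification: 0.0186 ≥ 0.0002 ✓

Information cannot be created by processing; the function f can only lose information about X.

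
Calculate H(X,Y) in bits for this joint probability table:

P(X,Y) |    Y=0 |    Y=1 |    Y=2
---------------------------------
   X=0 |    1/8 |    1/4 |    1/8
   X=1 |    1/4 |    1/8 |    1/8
2.5000 bits

Joint entropy is H(X,Y) = -Σ_{x,y} p(x,y) log p(x,y).

Summing over all non-zero entries:
H(X,Y) = -[1/8·log_2(1/8) + 1/4·log_2(1/4) + 1/8·log_2(1/8) + 1/4·log_2(1/4) + 1/8·log_2(1/8) + 1/8·log_2(1/8)]
H(X,Y) = 2.5000 bits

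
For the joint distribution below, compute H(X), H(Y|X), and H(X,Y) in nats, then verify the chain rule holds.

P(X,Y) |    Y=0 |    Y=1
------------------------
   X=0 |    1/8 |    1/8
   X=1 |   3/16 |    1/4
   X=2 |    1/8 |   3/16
H(X,Y) = 1.7541, H(X) = 1.0717, H(Y|X) = 0.6824 (all in nats)

Chain rule: H(X,Y) = H(X) + H(Y|X)

Left side — joint entropy directly:
H(X,Y) = -Σ p(x,y) log p(x,y) = 1.7541 nats

Right side — compute H(Y|X) from the conditional distributions:
P(X) = (1/4, 7/16, 5/16), so H(X) = 1.0717 nats
H(Y|X) = Σ_x P(X=x) · H(Y|X=x):
  P(Y|X=0) = (1/2, 1/2), H(Y|X=0) = 0.6931, weight P(X=0) = 1/4
  P(Y|X=1) = (3/7, 4/7), H(Y|X=1) = 0.6829, weight P(X=1) = 7/16
  P(Y|X=2) = (2/5, 3/5), H(Y|X=2) = 0.6730, weight P(X=2) = 5/16
H(Y|X) = 0.6824 nats

H(X) + H(Y|X) = 1.0717 + 0.6824 = 1.7541 nats

Both sides equal 1.7541 nats. ✓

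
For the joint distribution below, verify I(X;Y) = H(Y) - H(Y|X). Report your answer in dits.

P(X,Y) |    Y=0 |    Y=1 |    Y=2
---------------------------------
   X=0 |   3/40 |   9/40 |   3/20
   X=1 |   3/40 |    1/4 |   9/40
I(X;Y) = 0.0014 dits

Mutual information has multiple equivalent forms:
- I(X;Y) = H(X) - H(X|Y)
- I(X;Y) = H(Y) - H(Y|X)
- I(X;Y) = H(X) + H(Y) - H(X,Y)

Computing all quantities:
H(X) = 0.2989, H(Y) = 0.4369, H(X,Y) = 0.7344
H(X|Y) = 0.2975, H(Y|X) = 0.4355

Verification:
H(X) - H(X|Y) = 0.2989 - 0.2975 = 0.0014
H(Y) - H(Y|X) = 0.4369 - 0.4355 = 0.0014
H(X) + H(Y) - H(X,Y) = 0.2989 + 0.4369 - 0.7344 = 0.0014

All forms give I(X;Y) = 0.0014 dits. ✓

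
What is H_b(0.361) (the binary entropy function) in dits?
0.2840 dits

The binary entropy function is:
H(p) = -p log(p) - (1-p) log(1-p)

H(0.361) = -0.361 × log_10(0.361) - 0.639 × log_10(0.639)
H(0.361) = 0.2840 dits

Note: Binary entropy is maximized at p=0.5 (H=1 bit) and minimized at p=0 or p=1 (H=0).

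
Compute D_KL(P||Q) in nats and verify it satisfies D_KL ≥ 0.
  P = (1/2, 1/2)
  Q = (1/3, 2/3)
0.0589 nats

KL divergence satisfies the Gibbs inequality: D_KL(P||Q) ≥ 0 for all distributions P, Q.

D_KL(P||Q) = Σ p(x) log(p(x)/q(x))
Term by term:
  x=0: 1/2 × log_e[(1/2)/(1/3)] = 0.2027
  x=1: 1/2 × log_e[(1/2)/(2/3)] = -0.1438
D_KL(P||Q) = 0.0589 nats

D_KL(P||Q) = 0.0589 ≥ 0 ✓

This non-negativity is a fundamental property: relative entropy cannot be negative because it measures how different Q is from P.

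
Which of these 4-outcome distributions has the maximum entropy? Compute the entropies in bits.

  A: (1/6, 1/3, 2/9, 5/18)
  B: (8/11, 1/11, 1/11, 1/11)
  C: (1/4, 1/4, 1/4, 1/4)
C

For a discrete distribution over n outcomes, entropy is maximized by the uniform distribution.

Computing entropies:
H(A) = 1.9547 bits
H(B) = 1.2776 bits
H(C) = 2.0000 bits

The uniform distribution (where all probabilities equal 1/4) achieves the maximum entropy of log_2(4) = 2.0000 bits.

Distribution C has the highest entropy.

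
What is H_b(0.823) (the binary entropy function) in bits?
0.6735 bits

The binary entropy function is:
H(p) = -p log(p) - (1-p) log(1-p)

H(0.823) = -0.823 × log_2(0.823) - 0.177 × log_2(0.177)
H(0.823) = 0.6735 bits

Note: Binary entropy is maximized at p=0.5 (H=1 bit) and minimized at p=0 or p=1 (H=0).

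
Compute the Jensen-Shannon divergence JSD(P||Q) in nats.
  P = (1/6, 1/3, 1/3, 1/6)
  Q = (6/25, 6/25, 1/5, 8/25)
0.0278 nats

Jensen-Shannon divergence is:
JSD(P||Q) = 0.5 × D_KL(P||M) + 0.5 × D_KL(Q||M)
where M = 0.5 × (P + Q) is the mixture distribution.

M = 0.5 × (1/6, 1/3, 1/3, 1/6) + 0.5 × (6/25, 6/25, 1/5, 8/25) = (0.203333, 0.286667, 4/15, 0.243333)

D_KL(P||M) = 0.0284 nats
D_KL(Q||M) = 0.0273 nats

JSD(P||Q) = 0.5 × 0.0284 + 0.5 × 0.0273 = 0.0278 nats

Unlike KL divergence, JSD is symmetric and bounded: 0 ≤ JSD ≤ log(2).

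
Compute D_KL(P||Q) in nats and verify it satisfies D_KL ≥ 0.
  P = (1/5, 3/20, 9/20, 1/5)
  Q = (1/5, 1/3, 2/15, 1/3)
0.3254 nats

KL divergence satisfies the Gibbs inequality: D_KL(P||Q) ≥ 0 for all distributions P, Q.

D_KL(P||Q) = Σ p(x) log(p(x)/q(x))
Term by term:
  x=0: 1/5 × log_e[(1/5)/(1/5)] = 0.0000
  x=1: 3/20 × log_e[(3/20)/(1/3)] = -0.1198
  x=2: 9/20 × log_e[(9/20)/(2/15)] = 0.5474
  x=3: 1/5 × log_e[(1/5)/(1/3)] = -0.1022
D_KL(P||Q) = 0.3254 nats

D_KL(P||Q) = 0.3254 ≥ 0 ✓

This non-negativity is a fundamental property: relative entropy cannot be negative because it measures how different Q is from P.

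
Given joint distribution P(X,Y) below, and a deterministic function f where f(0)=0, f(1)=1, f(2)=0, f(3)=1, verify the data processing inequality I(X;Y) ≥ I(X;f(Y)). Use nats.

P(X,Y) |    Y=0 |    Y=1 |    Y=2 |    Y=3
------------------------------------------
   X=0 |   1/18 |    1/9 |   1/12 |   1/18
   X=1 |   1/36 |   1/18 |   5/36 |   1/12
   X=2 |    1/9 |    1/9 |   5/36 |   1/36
I(X;Y) = 0.0568, I(X;f(Y)) = 0.0124, inequality holds: 0.0568 ≥ 0.0124

Data Processing Inequality: For any Markov chain X → Y → Z, we have I(X;Y) ≥ I(X;Z).

Here Z = f(Y) is a deterministic function of Y, forming X → Y → Z.

Original I(X;Y) = 0.0568 nats

After applying f:
P(X,Z) where Z=f(Y):
- P(X,Z=0) = P(X,Y=0) + P(X,Y=2)
- P(X,Z=1) = P(X,Y=1) + P(X,Y=3)

I(X;Z) = I(X;f(Y)) = 0.0124 nats

Verification: 0.0568 ≥ 0.0124 ✓

Information cannot be created by processing; the function f can only lose information about X.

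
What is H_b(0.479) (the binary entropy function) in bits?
0.9987 bits

The binary entropy function is:
H(p) = -p log(p) - (1-p) log(1-p)

H(0.479) = -0.479 × log_2(0.479) - 0.521 × log_2(0.521)
H(0.479) = 0.9987 bits

Note: Binary entropy is maximized at p=0.5 (H=1 bit) and minimized at p=0 or p=1 (H=0).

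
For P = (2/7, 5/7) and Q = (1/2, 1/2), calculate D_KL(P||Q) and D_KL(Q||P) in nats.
D_KL(P||Q) = 0.0949, D_KL(Q||P) = 0.1015

KL divergence is not symmetric: D_KL(P||Q) ≠ D_KL(Q||P) in general.

D_KL(P||Q) = 0.0949 nats
D_KL(Q||P) = 0.1015 nats

No, they are not equal!

This asymmetry is why KL divergence is not a true distance metric.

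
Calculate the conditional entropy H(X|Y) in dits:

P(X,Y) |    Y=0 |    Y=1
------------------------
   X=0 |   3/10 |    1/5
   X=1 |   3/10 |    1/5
0.3010 dits

Using the chain rule: H(X|Y) = H(X,Y) - H(Y)

First, compute H(X,Y) = 0.5933 dits

Marginal P(Y) = (3/5, 2/5)
H(Y) = 0.2923 dits

H(X|Y) = H(X,Y) - H(Y) = 0.5933 - 0.2923 = 0.3010 dits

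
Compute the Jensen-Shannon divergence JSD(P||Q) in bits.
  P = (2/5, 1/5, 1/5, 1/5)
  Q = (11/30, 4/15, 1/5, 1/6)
0.0051 bits

Jensen-Shannon divergence is:
JSD(P||Q) = 0.5 × D_KL(P||M) + 0.5 × D_KL(Q||M)
where M = 0.5 × (P + Q) is the mixture distribution.

M = 0.5 × (2/5, 1/5, 1/5, 1/5) + 0.5 × (11/30, 4/15, 1/5, 1/6) = (0.383333, 7/30, 1/5, 0.183333)

D_KL(P||M) = 0.0052 bits
D_KL(Q||M) = 0.0049 bits

JSD(P||Q) = 0.5 × 0.0052 + 0.5 × 0.0049 = 0.0051 bits

Unlike KL divergence, JSD is symmetric and bounded: 0 ≤ JSD ≤ log(2).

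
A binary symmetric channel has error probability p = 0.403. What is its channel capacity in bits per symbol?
0.0273 bits

For a binary symmetric channel (BSC) with error probability p:
Capacity C = 1 - H(p) bits per symbol

where H(p) = -p log₂(p) - (1-p) log₂(1-p) is the binary entropy function.

H(0.403) = 0.9727 bits
C = 1 - 0.9727 = 0.0273 bits per symbol

This means we can reliably transmit up to 0.0273 bits of information per channel use.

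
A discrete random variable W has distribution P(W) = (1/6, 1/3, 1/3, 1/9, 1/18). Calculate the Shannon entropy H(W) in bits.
2.0713 bits

Shannon entropy is H(X) = -Σ p(x) log p(x).

For P = (1/6, 1/3, 1/3, 1/9, 1/18):
H = -1/6 × log_2(1/6) -1/3 × log_2(1/3) -1/3 × log_2(1/3) -1/9 × log_2(1/9) -1/18 × log_2(1/18)
H = 2.0713 bits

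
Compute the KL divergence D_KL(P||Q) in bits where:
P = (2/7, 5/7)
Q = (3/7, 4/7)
0.0628 bits

KL divergence: D_KL(P||Q) = Σ p(x) log(p(x)/q(x))

Computing term by term:
  x=0: 2/7 × log_2[(2/7)/(3/7)] = 2/7 × -0.5850 = -0.1671
  x=1: 5/7 × log_2[(5/7)/(4/7)] = 5/7 × 0.3219 = 0.2299

D_KL(P||Q) = 0.0628 bits

Note: KL divergence is always non-negative and equals 0 iff P = Q.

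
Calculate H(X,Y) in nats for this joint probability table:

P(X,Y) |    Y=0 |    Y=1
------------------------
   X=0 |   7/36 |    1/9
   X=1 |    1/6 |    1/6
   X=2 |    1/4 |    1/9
1.7505 nats

Joint entropy is H(X,Y) = -Σ_{x,y} p(x,y) log p(x,y).

Summing over all non-zero entries:
H(X,Y) = -[7/36·log_e(7/36) + 1/9·log_e(1/9) + 1/6·log_e(1/6) + 1/6·log_e(1/6) + 1/4·log_e(1/4) + 1/9·log_e(1/9)]
H(X,Y) = 1.7505 nats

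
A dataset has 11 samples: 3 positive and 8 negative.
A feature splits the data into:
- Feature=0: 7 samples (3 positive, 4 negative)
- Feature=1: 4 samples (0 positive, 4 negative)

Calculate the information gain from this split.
0.2184 bits

Information Gain = H(Y) - H(Y|Feature)

Before split:
P(positive) = 3/11 = 0.2727
H(Y) = 0.8454 bits

After split:
Feature=0: H = 0.9852 bits (weight = 7/11)
Feature=1: H = 0.0000 bits (weight = 4/11)
H(Y|Feature) = (7/11)×0.9852 + (4/11)×0.0000 = 0.6270 bits

Information Gain = 0.8454 - 0.6270 = 0.2184 bits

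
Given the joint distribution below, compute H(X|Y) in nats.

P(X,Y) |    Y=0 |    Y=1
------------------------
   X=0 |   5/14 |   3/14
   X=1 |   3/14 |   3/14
0.6751 nats

Using the chain rule: H(X|Y) = H(X,Y) - H(Y)

First, compute H(X,Y) = 1.3580 nats

Marginal P(Y) = (4/7, 3/7)
H(Y) = 0.6829 nats

H(X|Y) = H(X,Y) - H(Y) = 1.3580 - 0.6829 = 0.6751 nats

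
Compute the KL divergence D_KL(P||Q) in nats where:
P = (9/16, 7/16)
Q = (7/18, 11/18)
0.0614 nats

KL divergence: D_KL(P||Q) = Σ p(x) log(p(x)/q(x))

Computing term by term:
  x=0: 9/16 × log_e[(9/16)/(7/18)] = 9/16 × 0.3691 = 0.2076
  x=1: 7/16 × log_e[(7/16)/(11/18)] = 7/16 × -0.3342 = -0.1462

D_KL(P||Q) = 0.0614 nats

Note: KL divergence is always non-negative and equals 0 iff P = Q.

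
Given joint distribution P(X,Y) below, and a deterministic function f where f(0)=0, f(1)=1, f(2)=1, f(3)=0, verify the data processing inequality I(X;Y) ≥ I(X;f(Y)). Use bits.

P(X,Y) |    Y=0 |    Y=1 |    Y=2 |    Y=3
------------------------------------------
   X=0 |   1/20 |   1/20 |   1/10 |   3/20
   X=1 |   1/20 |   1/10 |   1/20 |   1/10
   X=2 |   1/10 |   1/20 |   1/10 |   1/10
I(X;Y) = 0.0560, I(X;f(Y)) = 0.0031, inequality holds: 0.0560 ≥ 0.0031

Data Processing Inequality: For any Markov chain X → Y → Z, we have I(X;Y) ≥ I(X;Z).

Here Z = f(Y) is a deterministic function of Y, forming X → Y → Z.

Original I(X;Y) = 0.0560 bits

After applying f:
P(X,Z) where Z=f(Y):
- P(X,Z=0) = P(X,Y=0) + P(X,Y=3)
- P(X,Z=1) = P(X,Y=1) + P(X,Y=2)

I(X;Z) = I(X;f(Y)) = 0.0031 bits

Verification: 0.0560 ≥ 0.0031 ✓

Information cannot be created by processing; the function f can only lose information about X.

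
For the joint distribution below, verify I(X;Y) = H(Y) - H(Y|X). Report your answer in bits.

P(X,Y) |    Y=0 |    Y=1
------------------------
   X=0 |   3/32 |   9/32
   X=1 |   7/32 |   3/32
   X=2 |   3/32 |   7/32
I(X;Y) = 0.1195 bits

Mutual information has multiple equivalent forms:
- I(X;Y) = H(X) - H(X|Y)
- I(X;Y) = H(Y) - H(Y|X)
- I(X;Y) = H(X) + H(Y) - H(X,Y)

Computing all quantities:
H(X) = 1.5794, H(Y) = 0.9745, H(X,Y) = 2.4345
H(X|Y) = 1.4600, H(Y|X) = 0.8550

Verification:
H(X) - H(X|Y) = 1.5794 - 1.4600 = 0.1195
H(Y) - H(Y|X) = 0.9745 - 0.8550 = 0.1195
H(X) + H(Y) - H(X,Y) = 1.5794 + 0.9745 - 2.4345 = 0.1195

All forms give I(X;Y) = 0.1195 bits. ✓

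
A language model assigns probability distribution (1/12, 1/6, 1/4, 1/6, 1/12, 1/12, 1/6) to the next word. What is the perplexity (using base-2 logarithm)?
6.4474

Perplexity is 2^H (or exp(H) for natural log).

First, H = -Σ p log p = 2.6887 bits
Perplexity = 2^2.6887 = 6.4474

Interpretation: The model's uncertainty is equivalent to choosing uniformly among 6.4 options.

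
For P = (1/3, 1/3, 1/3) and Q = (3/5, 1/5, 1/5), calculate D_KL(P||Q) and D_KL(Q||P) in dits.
D_KL(P||Q) = 0.0628, D_KL(Q||P) = 0.0644

KL divergence is not symmetric: D_KL(P||Q) ≠ D_KL(Q||P) in general.

D_KL(P||Q) = 0.0628 dits
D_KL(Q||P) = 0.0644 dits

No, they are not equal!

This asymmetry is why KL divergence is not a true distance metric.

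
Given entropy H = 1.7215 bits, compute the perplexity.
3.2978

Perplexity is 2^H (or exp(H) for natural log).

H = 1.7215 bits
Perplexity = 2^1.7215 = 3.2978

Interpretation: The model's uncertainty is equivalent to choosing uniformly among 3.3 options.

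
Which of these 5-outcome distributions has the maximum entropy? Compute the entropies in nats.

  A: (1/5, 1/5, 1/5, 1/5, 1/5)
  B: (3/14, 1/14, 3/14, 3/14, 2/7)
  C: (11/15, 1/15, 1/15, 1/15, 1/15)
A

For a discrete distribution over n outcomes, entropy is maximized by the uniform distribution.

Computing entropies:
H(A) = 1.6094 nats
H(B) = 1.5367 nats
H(C) = 0.9496 nats

The uniform distribution (where all probabilities equal 1/5) achieves the maximum entropy of log_e(5) = 1.6094 nats.

Distribution A has the highest entropy.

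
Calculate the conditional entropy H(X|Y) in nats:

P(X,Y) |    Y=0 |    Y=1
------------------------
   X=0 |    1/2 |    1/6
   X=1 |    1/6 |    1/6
0.6059 nats

Using the chain rule: H(X|Y) = H(X,Y) - H(Y)

First, compute H(X,Y) = 1.2425 nats

Marginal P(Y) = (2/3, 1/3)
H(Y) = 0.6365 nats

H(X|Y) = H(X,Y) - H(Y) = 1.2425 - 0.6365 = 0.6059 nats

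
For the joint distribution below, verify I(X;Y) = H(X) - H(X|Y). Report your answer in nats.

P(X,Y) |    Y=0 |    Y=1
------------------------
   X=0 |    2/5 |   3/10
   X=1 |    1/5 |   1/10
I(X;Y) = 0.0040 nats

Mutual information has multiple equivalent forms:
- I(X;Y) = H(X) - H(X|Y)
- I(X;Y) = H(Y) - H(Y|X)
- I(X;Y) = H(X) + H(Y) - H(X,Y)

Computing all quantities:
H(X) = 0.6109, H(Y) = 0.6730, H(X,Y) = 1.2799
H(X|Y) = 0.6068, H(Y|X) = 0.6690

Verification:
H(X) - H(X|Y) = 0.6109 - 0.6068 = 0.0040
H(Y) - H(Y|X) = 0.6730 - 0.6690 = 0.0040
H(X) + H(Y) - H(X,Y) = 0.6109 + 0.6730 - 1.2799 = 0.0040

All forms give I(X;Y) = 0.0040 nats. ✓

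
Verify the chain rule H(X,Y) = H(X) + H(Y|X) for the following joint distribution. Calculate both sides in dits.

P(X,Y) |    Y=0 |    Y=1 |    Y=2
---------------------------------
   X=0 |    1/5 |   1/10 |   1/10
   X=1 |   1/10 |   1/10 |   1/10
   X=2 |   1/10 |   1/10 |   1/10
H(X,Y) = 0.9398, H(X) = 0.4729, H(Y|X) = 0.4669 (all in dits)

Chain rule: H(X,Y) = H(X) + H(Y|X)

Left side — joint entropy directly:
H(X,Y) = -Σ p(x,y) log p(x,y) = 0.9398 dits

Right side — compute H(Y|X) from the conditional distributions:
P(X) = (2/5, 3/10, 3/10), so H(X) = 0.4729 dits
H(Y|X) = Σ_x P(X=x) · H(Y|X=x):
  P(Y|X=0) = (1/2, 1/4, 1/4), H(Y|X=0) = 0.4515, weight P(X=0) = 2/5
  P(Y|X=1) = (1/3, 1/3, 1/3), H(Y|X=1) = 0.4771, weight P(X=1) = 3/10
  P(Y|X=2) = (1/3, 1/3, 1/3), H(Y|X=2) = 0.4771, weight P(X=2) = 3/10
H(Y|X) = 0.4669 dits

H(X) + H(Y|X) = 0.4729 + 0.4669 = 0.9398 dits

Both sides equal 0.9398 dits. ✓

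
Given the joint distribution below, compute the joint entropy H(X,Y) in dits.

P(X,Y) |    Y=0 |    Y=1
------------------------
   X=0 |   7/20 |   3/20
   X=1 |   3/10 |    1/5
0.5798 dits

Joint entropy is H(X,Y) = -Σ_{x,y} p(x,y) log p(x,y).

Summing over all non-zero entries:
H(X,Y) = -[7/20·log_10(7/20) + 3/20·log_10(3/20) + 3/10·log_10(3/10) + 1/5·log_10(1/5)]
H(X,Y) = 0.5798 dits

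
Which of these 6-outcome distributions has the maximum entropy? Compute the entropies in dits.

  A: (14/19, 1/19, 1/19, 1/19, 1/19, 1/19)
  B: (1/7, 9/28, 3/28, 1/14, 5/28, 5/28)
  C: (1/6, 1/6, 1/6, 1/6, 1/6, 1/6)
C

For a discrete distribution over n outcomes, entropy is maximized by the uniform distribution.

Computing entropies:
H(A) = 0.4342 dits
H(B) = 0.7322 dits
H(C) = 0.7782 dits

The uniform distribution (where all probabilities equal 1/6) achieves the maximum entropy of log_10(6) = 0.7782 dits.

Distribution C has the highest entropy.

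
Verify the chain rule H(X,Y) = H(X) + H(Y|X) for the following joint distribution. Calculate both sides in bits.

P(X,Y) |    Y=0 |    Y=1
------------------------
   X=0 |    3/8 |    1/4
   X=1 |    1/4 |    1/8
H(X,Y) = 1.9056, H(X) = 0.9544, H(Y|X) = 0.9512 (all in bits)

Chain rule: H(X,Y) = H(X) + H(Y|X)

Left side — joint entropy directly:
H(X,Y) = -Σ p(x,y) log p(x,y) = 1.9056 bits

Right side — compute H(Y|X) from the conditional distributions:
P(X) = (5/8, 3/8), so H(X) = 0.9544 bits
H(Y|X) = Σ_x P(X=x) · H(Y|X=x):
  P(Y|X=0) = (3/5, 2/5), H(Y|X=0) = 0.9710, weight P(X=0) = 5/8
  P(Y|X=1) = (2/3, 1/3), H(Y|X=1) = 0.9183, weight P(X=1) = 3/8
H(Y|X) = 0.9512 bits

H(X) + H(Y|X) = 0.9544 + 0.9512 = 1.9056 bits

Both sides equal 1.9056 bits. ✓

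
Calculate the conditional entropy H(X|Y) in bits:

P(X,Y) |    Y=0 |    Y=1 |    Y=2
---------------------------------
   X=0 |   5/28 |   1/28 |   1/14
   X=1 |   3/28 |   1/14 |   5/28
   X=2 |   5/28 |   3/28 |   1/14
1.4931 bits

Using the chain rule: H(X|Y) = H(X,Y) - H(Y)

First, compute H(X,Y) = 3.0095 bits

Marginal P(Y) = (13/28, 3/14, 9/28)
H(Y) = 1.5165 bits

H(X|Y) = H(X,Y) - H(Y) = 3.0095 - 1.5165 = 1.4931 bits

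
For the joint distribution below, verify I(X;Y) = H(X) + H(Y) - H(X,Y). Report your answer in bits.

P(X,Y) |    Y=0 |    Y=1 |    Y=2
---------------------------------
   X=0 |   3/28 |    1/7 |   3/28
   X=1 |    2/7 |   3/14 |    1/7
I(X;Y) = 0.0151 bits

Mutual information has multiple equivalent forms:
- I(X;Y) = H(X) - H(X|Y)
- I(X;Y) = H(Y) - H(Y|X)
- I(X;Y) = H(X) + H(Y) - H(X,Y)

Computing all quantities:
H(X) = 0.9403, H(Y) = 1.5601, H(X,Y) = 2.4852
H(X|Y) = 0.9252, H(Y|X) = 1.5449

Verification:
H(X) - H(X|Y) = 0.9403 - 0.9252 = 0.0151
H(Y) - H(Y|X) = 1.5601 - 1.5449 = 0.0151
H(X) + H(Y) - H(X,Y) = 0.9403 + 1.5601 - 2.4852 = 0.0151

All forms give I(X;Y) = 0.0151 bits. ✓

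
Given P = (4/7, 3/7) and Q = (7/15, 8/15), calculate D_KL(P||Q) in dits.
0.0096 dits

KL divergence: D_KL(P||Q) = Σ p(x) log(p(x)/q(x))

Computing term by term:
  x=0: 4/7 × log_10[(4/7)/(7/15)] = 4/7 × 0.0880 = 0.0503
  x=1: 3/7 × log_10[(3/7)/(8/15)] = 3/7 × -0.0950 = -0.0407

D_KL(P||Q) = 0.0096 dits

Note: KL divergence is always non-negative and equals 0 iff P = Q.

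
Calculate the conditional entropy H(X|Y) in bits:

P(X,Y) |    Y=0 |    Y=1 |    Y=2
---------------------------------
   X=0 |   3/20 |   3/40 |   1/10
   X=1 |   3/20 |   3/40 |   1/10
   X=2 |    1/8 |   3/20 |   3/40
1.5539 bits

Using the chain rule: H(X|Y) = H(X,Y) - H(Y)

First, compute H(X,Y) = 3.1118 bits

Marginal P(Y) = (17/40, 3/10, 11/40)
H(Y) = 1.5579 bits

H(X|Y) = H(X,Y) - H(Y) = 3.1118 - 1.5579 = 1.5539 bits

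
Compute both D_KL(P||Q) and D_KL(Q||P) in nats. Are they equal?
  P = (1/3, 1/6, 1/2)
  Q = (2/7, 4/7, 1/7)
D_KL(P||Q) = 0.4724, D_KL(Q||P) = 0.4811

KL divergence is not symmetric: D_KL(P||Q) ≠ D_KL(Q||P) in general.

D_KL(P||Q) = 0.4724 nats
D_KL(Q||P) = 0.4811 nats

No, they are not equal!

This asymmetry is why KL divergence is not a true distance metric.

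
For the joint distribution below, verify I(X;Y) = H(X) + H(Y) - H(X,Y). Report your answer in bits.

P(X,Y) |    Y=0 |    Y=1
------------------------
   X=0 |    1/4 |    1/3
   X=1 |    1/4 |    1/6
I(X;Y) = 0.0207 bits

Mutual information has multiple equivalent forms:
- I(X;Y) = H(X) - H(X|Y)
- I(X;Y) = H(Y) - H(Y|X)
- I(X;Y) = H(X) + H(Y) - H(X,Y)

Computing all quantities:
H(X) = 0.9799, H(Y) = 1.0000, H(X,Y) = 1.9591
H(X|Y) = 0.9591, H(Y|X) = 0.9793

Verification:
H(X) - H(X|Y) = 0.9799 - 0.9591 = 0.0207
H(Y) - H(Y|X) = 1.0000 - 0.9793 = 0.0207
H(X) + H(Y) - H(X,Y) = 0.9799 + 1.0000 - 1.9591 = 0.0207

All forms give I(X;Y) = 0.0207 bits. ✓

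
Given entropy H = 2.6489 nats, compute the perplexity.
14.1385

Perplexity is e^H (or exp(H) for natural log).

H = 2.6489 nats
Perplexity = e^2.6489 = 14.1385

Interpretation: The model's uncertainty is equivalent to choosing uniformly among 14.1 options.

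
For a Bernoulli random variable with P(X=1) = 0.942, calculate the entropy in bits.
0.3195 bits

The binary entropy function is:
H(p) = -p log(p) - (1-p) log(1-p)

H(0.942) = -0.942 × log_2(0.942) - 0.058 × log_2(0.058)
H(0.942) = 0.3195 bits

Note: Binary entropy is maximized at p=0.5 (H=1 bit) and minimized at p=0 or p=1 (H=0).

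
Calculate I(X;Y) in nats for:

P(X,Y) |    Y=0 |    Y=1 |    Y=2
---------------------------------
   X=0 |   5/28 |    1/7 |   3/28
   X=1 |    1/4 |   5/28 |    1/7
0.0003 nats

Mutual information: I(X;Y) = H(X) + H(Y) - H(X,Y)

Marginals:
P(X) = (3/7, 4/7), H(X) = 0.6829 nats
P(Y) = (3/7, 9/28, 1/4), H(Y) = 1.0745 nats

Joint entropy: H(X,Y) = 1.7571 nats

I(X;Y) = 0.6829 + 1.0745 - 1.7571 = 0.0003 nats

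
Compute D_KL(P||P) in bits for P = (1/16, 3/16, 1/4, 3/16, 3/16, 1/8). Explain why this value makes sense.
0.0000 bits

KL divergence satisfies the Gibbs inequality: D_KL(P||Q) ≥ 0 for all distributions P, Q.

D_KL(P||Q) = Σ p(x) log(p(x)/q(x))
Each term is p(x) × log_2(p(x)/p(x)) = p(x) × log_2(1) = 0, so the sum is 0.
D_KL(P||Q) = 0.0000 bits

When P = Q, the KL divergence is exactly 0, as there is no 'divergence' between identical distributions.

This non-negativity is a fundamental property: relative entropy cannot be negative because it measures how different Q is from P.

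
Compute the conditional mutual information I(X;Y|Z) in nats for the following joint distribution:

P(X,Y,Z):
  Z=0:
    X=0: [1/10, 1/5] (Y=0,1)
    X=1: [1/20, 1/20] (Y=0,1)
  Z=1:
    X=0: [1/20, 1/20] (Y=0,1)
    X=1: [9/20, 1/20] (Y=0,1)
0.0428 nats

Conditional mutual information: I(X;Y|Z) = H(X|Z) + H(Y|Z) - H(X,Y|Z)

H(Z) = 0.6730
H(X,Z) = 1.1683 → H(X|Z) = 0.4953
H(Y,Z) = 1.2080 → H(Y|Z) = 0.5350
H(X,Y,Z) = 1.6604 → H(X,Y|Z) = 0.9874

I(X;Y|Z) = 0.4953 + 0.5350 - 0.9874 = 0.0428 nats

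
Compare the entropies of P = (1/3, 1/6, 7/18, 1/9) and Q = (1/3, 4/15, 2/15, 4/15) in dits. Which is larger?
Q

Computing entropies in dits:
H(P) = 0.5543
H(Q) = 0.5819

Distribution Q has higher entropy.

Intuition: The distribution closer to uniform (more spread out) has higher entropy.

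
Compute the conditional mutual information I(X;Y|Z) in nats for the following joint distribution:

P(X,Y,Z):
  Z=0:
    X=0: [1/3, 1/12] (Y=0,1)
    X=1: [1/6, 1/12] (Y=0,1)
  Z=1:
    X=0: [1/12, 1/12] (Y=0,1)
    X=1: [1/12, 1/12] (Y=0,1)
0.0073 nats

Conditional mutual information: I(X;Y|Z) = H(X|Z) + H(Y|Z) - H(X,Y|Z)

H(Z) = 0.6365
H(X,Z) = 1.3086 → H(X|Z) = 0.6721
H(Y,Z) = 1.2425 → H(Y|Z) = 0.6059
H(X,Y,Z) = 1.9073 → H(X,Y|Z) = 1.2708

I(X;Y|Z) = 0.6721 + 0.6059 - 1.2708 = 0.0073 nats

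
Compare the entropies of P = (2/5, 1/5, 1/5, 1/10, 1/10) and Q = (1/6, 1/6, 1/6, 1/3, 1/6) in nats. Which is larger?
Q

Computing entropies in nats:
H(P) = 1.4708
H(Q) = 1.5607

Distribution Q has higher entropy.

Intuition: The distribution closer to uniform (more spread out) has higher entropy.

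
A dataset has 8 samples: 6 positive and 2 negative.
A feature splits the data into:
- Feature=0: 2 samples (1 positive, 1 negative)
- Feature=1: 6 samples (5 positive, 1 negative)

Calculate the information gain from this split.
0.0738 bits

Information Gain = H(Y) - H(Y|Feature)

Before split:
P(positive) = 6/8 = 0.7500
H(Y) = 0.8113 bits

After split:
Feature=0: H = 1.0000 bits (weight = 2/8)
Feature=1: H = 0.6500 bits (weight = 6/8)
H(Y|Feature) = (2/8)×1.0000 + (6/8)×0.6500 = 0.7375 bits

Information Gain = 0.8113 - 0.7375 = 0.0738 bits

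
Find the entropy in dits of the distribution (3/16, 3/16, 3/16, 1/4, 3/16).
0.6958 dits

Shannon entropy is H(X) = -Σ p(x) log p(x).

For P = (3/16, 3/16, 3/16, 1/4, 3/16):
H = -3/16 × log_10(3/16) -3/16 × log_10(3/16) -3/16 × log_10(3/16) -1/4 × log_10(1/4) -3/16 × log_10(3/16)
H = 0.6958 dits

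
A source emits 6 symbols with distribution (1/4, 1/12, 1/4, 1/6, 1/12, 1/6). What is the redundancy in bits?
0.1258 bits

Redundancy measures how far a source is from maximum entropy:
R = H_max - H(X)

Maximum entropy for 6 symbols: H_max = log_2(6) = 2.5850 bits
Actual entropy: H(X) = 2.4591 bits
Redundancy: R = 2.5850 - 2.4591 = 0.1258 bits

This redundancy represents potential for compression: the source could be compressed by 0.1258 bits per symbol.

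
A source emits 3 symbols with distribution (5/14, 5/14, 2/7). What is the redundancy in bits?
0.0076 bits

Redundancy measures how far a source is from maximum entropy:
R = H_max - H(X)

Maximum entropy for 3 symbols: H_max = log_2(3) = 1.5850 bits
Actual entropy: H(X) = 1.5774 bits
Redundancy: R = 1.5850 - 1.5774 = 0.0076 bits

This redundancy represents potential for compression: the source could be compressed by 0.0076 bits per symbol.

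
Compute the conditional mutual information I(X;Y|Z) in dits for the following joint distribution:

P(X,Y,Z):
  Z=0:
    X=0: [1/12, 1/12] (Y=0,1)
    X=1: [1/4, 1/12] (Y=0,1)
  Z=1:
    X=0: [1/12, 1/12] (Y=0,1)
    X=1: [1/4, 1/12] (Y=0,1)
0.0133 dits

Conditional mutual information: I(X;Y|Z) = H(X|Z) + H(Y|Z) - H(X,Y|Z)

H(Z) = 0.3010
H(X,Z) = 0.5775 → H(X|Z) = 0.2764
H(Y,Z) = 0.5775 → H(Y|Z) = 0.2764
H(X,Y,Z) = 0.8406 → H(X,Y|Z) = 0.5396

I(X;Y|Z) = 0.2764 + 0.2764 - 0.5396 = 0.0133 dits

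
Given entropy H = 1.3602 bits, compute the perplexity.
2.5672

Perplexity is 2^H (or exp(H) for natural log).

H = 1.3602 bits
Perplexity = 2^1.3602 = 2.5672

Interpretation: The model's uncertainty is equivalent to choosing uniformly among 2.6 options.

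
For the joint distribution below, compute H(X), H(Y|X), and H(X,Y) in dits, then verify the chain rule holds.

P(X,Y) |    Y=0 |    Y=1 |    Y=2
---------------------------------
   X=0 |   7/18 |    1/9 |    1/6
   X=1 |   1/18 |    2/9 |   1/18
H(X,Y) = 0.6799, H(X) = 0.2764, H(Y|X) = 0.4034 (all in dits)

Chain rule: H(X,Y) = H(X) + H(Y|X)

Left side — joint entropy directly:
H(X,Y) = -Σ p(x,y) log p(x,y) = 0.6799 dits

Right side — compute H(Y|X) from the conditional distributions:
P(X) = (2/3, 1/3), so H(X) = 0.2764 dits
H(Y|X) = Σ_x P(X=x) · H(Y|X=x):
  P(Y|X=0) = (7/12, 1/6, 1/4), H(Y|X=0) = 0.4168, weight P(X=0) = 2/3
  P(Y|X=1) = (1/6, 2/3, 1/6), H(Y|X=1) = 0.3768, weight P(X=1) = 1/3
H(Y|X) = 0.4034 dits

H(X) + H(Y|X) = 0.2764 + 0.4034 = 0.6799 dits

Both sides equal 0.6799 dits. ✓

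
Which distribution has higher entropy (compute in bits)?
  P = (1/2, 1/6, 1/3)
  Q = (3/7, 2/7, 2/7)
Q

Computing entropies in bits:
H(P) = 1.4591
H(Q) = 1.5567

Distribution Q has higher entropy.

Intuition: The distribution closer to uniform (more spread out) has higher entropy.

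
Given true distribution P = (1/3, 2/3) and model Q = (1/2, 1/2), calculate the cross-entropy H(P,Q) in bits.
1.0000 bits

Cross-entropy: H(P,Q) = -Σ p(x) log q(x)

Alternatively: H(P,Q) = H(P) + D_KL(P||Q)
H(P) = 0.9183 bits
D_KL(P||Q) = 0.0817 bits

H(P,Q) = 0.9183 + 0.0817 = 1.0000 bits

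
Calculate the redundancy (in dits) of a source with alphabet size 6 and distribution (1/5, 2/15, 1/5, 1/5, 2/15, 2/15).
0.0087 dits

Redundancy measures how far a source is from maximum entropy:
R = H_max - H(X)

Maximum entropy for 6 symbols: H_max = log_10(6) = 0.7782 dits
Actual entropy: H(X) = 0.7694 dits
Redundancy: R = 0.7782 - 0.7694 = 0.0087 dits

This redundancy represents potential for compression: the source could be compressed by 0.0087 dits per symbol.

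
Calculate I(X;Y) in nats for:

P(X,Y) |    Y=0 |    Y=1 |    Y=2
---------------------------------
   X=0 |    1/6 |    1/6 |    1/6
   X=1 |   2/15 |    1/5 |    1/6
0.0034 nats

Mutual information: I(X;Y) = H(X) + H(Y) - H(X,Y)

Marginals:
P(X) = (1/2, 1/2), H(X) = 0.6931 nats
P(Y) = (3/10, 11/30, 1/3), H(Y) = 1.0953 nats

Joint entropy: H(X,Y) = 1.7850 nats

I(X;Y) = 0.6931 + 1.0953 - 1.7850 = 0.0034 nats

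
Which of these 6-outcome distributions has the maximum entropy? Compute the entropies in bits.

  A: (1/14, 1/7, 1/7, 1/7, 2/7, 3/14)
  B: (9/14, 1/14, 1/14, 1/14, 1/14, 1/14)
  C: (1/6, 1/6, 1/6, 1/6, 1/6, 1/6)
C

For a discrete distribution over n outcomes, entropy is maximized by the uniform distribution.

Computing entropies:
H(A) = 2.4677 bits
H(B) = 1.7695 bits
H(C) = 2.5850 bits

The uniform distribution (where all probabilities equal 1/6) achieves the maximum entropy of log_2(6) = 2.5850 bits.

Distribution C has the highest entropy.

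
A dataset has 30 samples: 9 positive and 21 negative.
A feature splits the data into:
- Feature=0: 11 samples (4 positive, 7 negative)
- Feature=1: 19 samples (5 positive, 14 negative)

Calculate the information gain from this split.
0.0079 bits

Information Gain = H(Y) - H(Y|Feature)

Before split:
P(positive) = 9/30 = 0.3000
H(Y) = 0.8813 bits

After split:
Feature=0: H = 0.9457 bits (weight = 11/30)
Feature=1: H = 0.8315 bits (weight = 19/30)
H(Y|Feature) = (11/30)×0.9457 + (19/30)×0.8315 = 0.8733 bits

Information Gain = 0.8813 - 0.8733 = 0.0079 bits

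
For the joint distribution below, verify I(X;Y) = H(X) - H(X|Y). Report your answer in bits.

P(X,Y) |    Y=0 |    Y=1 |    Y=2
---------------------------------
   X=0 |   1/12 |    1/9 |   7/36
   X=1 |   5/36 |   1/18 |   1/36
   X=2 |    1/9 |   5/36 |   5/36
I(X;Y) = 0.0991 bits

Mutual information has multiple equivalent forms:
- I(X;Y) = H(X) - H(X|Y)
- I(X;Y) = H(Y) - H(Y|X)
- I(X;Y) = H(X) + H(Y) - H(X,Y)

Computing all quantities:
H(X) = 1.5420, H(Y) = 1.5816, H(X,Y) = 3.0245
H(X|Y) = 1.4429, H(Y|X) = 1.4825

Verification:
H(X) - H(X|Y) = 1.5420 - 1.4429 = 0.0991
H(Y) - H(Y|X) = 1.5816 - 1.4825 = 0.0991
H(X) + H(Y) - H(X,Y) = 1.5420 + 1.5816 - 3.0245 = 0.0991

All forms give I(X;Y) = 0.0991 bits. ✓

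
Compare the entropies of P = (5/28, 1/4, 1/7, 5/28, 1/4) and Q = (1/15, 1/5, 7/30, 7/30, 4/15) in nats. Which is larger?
P

Computing entropies in nats:
H(P) = 1.5864
H(Q) = 1.5340

Distribution P has higher entropy.

Intuition: The distribution closer to uniform (more spread out) has higher entropy.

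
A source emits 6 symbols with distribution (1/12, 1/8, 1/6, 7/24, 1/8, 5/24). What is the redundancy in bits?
0.1155 bits

Redundancy measures how far a source is from maximum entropy:
R = H_max - H(X)

Maximum entropy for 6 symbols: H_max = log_2(6) = 2.5850 bits
Actual entropy: H(X) = 2.4695 bits
Redundancy: R = 2.5850 - 2.4695 = 0.1155 bits

This redundancy represents potential for compression: the source could be compressed by 0.1155 bits per symbol.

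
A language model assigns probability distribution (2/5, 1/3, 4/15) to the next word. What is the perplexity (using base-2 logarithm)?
2.9600

Perplexity is 2^H (or exp(H) for natural log).

First, H = -Σ p log p = 1.5656 bits
Perplexity = 2^1.5656 = 2.9600

Interpretation: The model's uncertainty is equivalent to choosing uniformly among 3.0 options.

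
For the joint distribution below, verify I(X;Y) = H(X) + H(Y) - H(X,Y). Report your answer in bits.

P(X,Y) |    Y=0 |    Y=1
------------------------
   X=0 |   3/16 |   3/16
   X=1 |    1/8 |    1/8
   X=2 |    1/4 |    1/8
I(X;Y) = 0.0193 bits

Mutual information has multiple equivalent forms:
- I(X;Y) = H(X) - H(X|Y)
- I(X;Y) = H(Y) - H(Y|X)
- I(X;Y) = H(X) + H(Y) - H(X,Y)

Computing all quantities:
H(X) = 1.5613, H(Y) = 0.9887, H(X,Y) = 2.5306
H(X|Y) = 1.5419, H(Y|X) = 0.9694

Verification:
H(X) - H(X|Y) = 1.5613 - 1.5419 = 0.0193
H(Y) - H(Y|X) = 0.9887 - 0.9694 = 0.0193
H(X) + H(Y) - H(X,Y) = 1.5613 + 0.9887 - 2.5306 = 0.0193

All forms give I(X;Y) = 0.0193 bits. ✓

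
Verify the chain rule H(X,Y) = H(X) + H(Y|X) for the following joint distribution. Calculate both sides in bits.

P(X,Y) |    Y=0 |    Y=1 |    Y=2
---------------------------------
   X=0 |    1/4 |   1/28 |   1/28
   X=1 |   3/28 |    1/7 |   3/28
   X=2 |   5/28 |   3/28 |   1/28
H(X,Y) = 2.8957, H(X) = 1.5831, H(Y|X) = 1.3126 (all in bits)

Chain rule: H(X,Y) = H(X) + H(Y|X)

Left side — joint entropy directly:
H(X,Y) = -Σ p(x,y) log p(x,y) = 2.8957 bits

Right side — compute H(Y|X) from the conditional distributions:
P(X) = (9/28, 5/14, 9/28), so H(X) = 1.5831 bits
H(Y|X) = Σ_x P(X=x) · H(Y|X=x):
  P(Y|X=0) = (7/9, 1/9, 1/9), H(Y|X=0) = 0.9864, weight P(X=0) = 9/28
  P(Y|X=1) = (3/10, 2/5, 3/10), H(Y|X=1) = 1.5710, weight P(X=1) = 5/14
  P(Y|X=2) = (5/9, 1/3, 1/9), H(Y|X=2) = 1.3516, weight P(X=2) = 9/28
H(Y|X) = 1.3126 bits

H(X) + H(Y|X) = 1.5831 + 1.3126 = 2.8957 bits

Both sides equal 2.8957 bits. ✓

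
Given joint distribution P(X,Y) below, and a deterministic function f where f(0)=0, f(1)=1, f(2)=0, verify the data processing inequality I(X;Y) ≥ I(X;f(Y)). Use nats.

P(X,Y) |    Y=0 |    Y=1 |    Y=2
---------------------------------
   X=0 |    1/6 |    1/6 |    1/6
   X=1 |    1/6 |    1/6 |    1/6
I(X;Y) = 0.0000, I(X;f(Y)) = 0.0000, inequality holds: 0.0000 ≥ 0.0000

Data Processing Inequality: For any Markov chain X → Y → Z, we have I(X;Y) ≥ I(X;Z).

Here Z = f(Y) is a deterministic function of Y, forming X → Y → Z.

Original I(X;Y) = 0.0000 nats

After applying f:
P(X,Z) where Z=f(Y):
- P(X,Z=0) = P(X,Y=0) + P(X,Y=2)
- P(X,Z=1) = P(X,Y=1)

I(X;Z) = I(X;f(Y)) = 0.0000 nats

Verification: 0.0000 ≥ 0.0000 ✓

Information cannot be created by processing; the function f can only lose information about X.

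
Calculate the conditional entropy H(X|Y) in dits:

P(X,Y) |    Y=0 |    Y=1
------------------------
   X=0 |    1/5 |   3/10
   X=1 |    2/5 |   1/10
0.2635 dits

Using the chain rule: H(X|Y) = H(X,Y) - H(Y)

First, compute H(X,Y) = 0.5558 dits

Marginal P(Y) = (3/5, 2/5)
H(Y) = 0.2923 dits

H(X|Y) = H(X,Y) - H(Y) = 0.5558 - 0.2923 = 0.2635 dits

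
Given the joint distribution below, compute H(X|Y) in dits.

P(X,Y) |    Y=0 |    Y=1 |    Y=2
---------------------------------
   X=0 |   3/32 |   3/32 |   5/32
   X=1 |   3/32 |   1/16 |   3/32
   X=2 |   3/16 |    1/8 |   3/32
0.4582 dits

Using the chain rule: H(X|Y) = H(X,Y) - H(Y)

First, compute H(X,Y) = 0.9323 dits

Marginal P(Y) = (3/8, 9/32, 11/32)
H(Y) = 0.4741 dits

H(X|Y) = H(X,Y) - H(Y) = 0.9323 - 0.4741 = 0.4582 dits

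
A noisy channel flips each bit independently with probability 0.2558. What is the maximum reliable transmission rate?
0.1797 bits

For a binary symmetric channel (BSC) with error probability p:
Capacity C = 1 - H(p) bits per symbol

where H(p) = -p log₂(p) - (1-p) log₂(1-p) is the binary entropy function.

H(0.2558) = 0.8203 bits
C = 1 - 0.8203 = 0.1797 bits per symbol

This means we can reliably transmit up to 0.1797 bits of information per channel use.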